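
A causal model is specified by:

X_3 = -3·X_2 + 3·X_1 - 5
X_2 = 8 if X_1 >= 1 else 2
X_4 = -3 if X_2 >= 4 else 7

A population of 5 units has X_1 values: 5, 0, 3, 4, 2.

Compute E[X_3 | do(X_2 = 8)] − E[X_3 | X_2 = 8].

do(X_2=8) breaks X_2's dependence on X_1. With X_2=8 fixed, X_3 across the units is -14, -29, -20, -17, -23, mean -20.6.
Observing X_2=8 restricts to units where X_2's equation naturally yields 8: X_1 ∈ {5, 3, 4, 2}. In that subpopulation X_3 = -14, -20, -17, -23, mean -18.5.
Difference = -20.6 − (-18.5) = -2.1.

-2.1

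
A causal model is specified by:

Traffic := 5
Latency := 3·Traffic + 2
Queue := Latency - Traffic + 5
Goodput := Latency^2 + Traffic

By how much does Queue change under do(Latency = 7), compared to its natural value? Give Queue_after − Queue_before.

-10

The intervention breaks the incoming arrows to Latency: Latency := 3·Traffic + 2 no longer applies, and Latency = 7.
Queue = Latency - Traffic + 5  [with Latency=7, Traffic=5]  = 7
Without intervention: Latency = 3·Traffic + 2  [with Traffic=5]  = 17; Queue = Latency - Traffic + 5  [with Latency=17, Traffic=5]  = 17.
Change = 7 − 17 = -10.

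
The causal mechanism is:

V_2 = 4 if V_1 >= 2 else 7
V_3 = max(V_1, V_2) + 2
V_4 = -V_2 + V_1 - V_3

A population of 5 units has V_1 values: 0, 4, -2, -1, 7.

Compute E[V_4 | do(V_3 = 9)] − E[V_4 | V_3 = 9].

1.05

Every unit gets V_3=9 under the intervention. V_4 values become -16, -9, -18, -17, -6; E[V_4|do(V_3=9)] = -13.2.
Conditioning on V_3=9 selects the 4 unit(s) with V_1 ∈ {0, -2, -1, 7}. Their V_4 values: -16, -18, -17, -6. Mean = -14.25.
Difference = -13.2 − (-14.25) = 1.05.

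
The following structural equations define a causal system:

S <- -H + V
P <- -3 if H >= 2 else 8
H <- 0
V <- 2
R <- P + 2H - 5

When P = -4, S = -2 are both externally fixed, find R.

-9

Setting P = -4, S = -2 by intervention discards those variables' equations.
R = P + 2H - 5  [with P=-4, H=0]  = -9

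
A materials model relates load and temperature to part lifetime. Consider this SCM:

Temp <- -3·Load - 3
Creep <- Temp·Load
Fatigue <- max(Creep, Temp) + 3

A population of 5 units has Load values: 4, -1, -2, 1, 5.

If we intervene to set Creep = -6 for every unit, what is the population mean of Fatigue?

0

The intervention sets Creep=-6 in all 5 units regardless of Load. Recomputing Fatigue per unit gives -3, 3, 6, -3, -3; average 0.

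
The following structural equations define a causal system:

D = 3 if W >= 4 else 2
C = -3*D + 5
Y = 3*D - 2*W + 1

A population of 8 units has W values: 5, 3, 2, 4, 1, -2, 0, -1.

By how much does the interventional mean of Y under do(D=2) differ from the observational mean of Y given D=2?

do(D=2) breaks D's dependence on W. With D=2 fixed, Y across the units is -3, 1, 3, -1, 5, 11, 7, 9, mean 4.
Observing D=2 restricts to units where D's equation naturally yields 2: W ∈ {3, 2, 1, -2, 0, -1}. In that subpopulation Y = 1, 3, 5, 11, 7, 9, mean 6.
Difference = 4 − 6 = -2.

-2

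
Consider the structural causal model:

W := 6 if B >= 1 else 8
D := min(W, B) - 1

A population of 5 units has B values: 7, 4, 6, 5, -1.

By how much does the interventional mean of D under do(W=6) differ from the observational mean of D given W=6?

-1.25

Every unit gets W=6 under the intervention. D values become 5, 3, 5, 4, -2; E[D|do(W=6)] = 3.
Observing W=6 restricts to units where W's equation naturally yields 6: B ∈ {7, 4, 6, 5}. In that subpopulation D = 5, 3, 5, 4, mean 4.25.
Difference = 3 − 4.25 = -1.25.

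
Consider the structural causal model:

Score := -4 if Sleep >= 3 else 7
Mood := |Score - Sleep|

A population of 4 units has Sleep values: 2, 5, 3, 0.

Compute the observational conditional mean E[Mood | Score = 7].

E[Mood|Score=7] averages over only the 2 units with Score=7 (Sleep = 2, 0): Mood = 5, 7, mean 6.

6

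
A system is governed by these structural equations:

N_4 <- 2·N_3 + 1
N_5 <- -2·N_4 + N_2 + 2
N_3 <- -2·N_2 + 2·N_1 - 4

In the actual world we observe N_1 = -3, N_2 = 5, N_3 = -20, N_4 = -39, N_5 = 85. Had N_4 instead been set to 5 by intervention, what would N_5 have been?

-3

Intervening sets N_4 = 5 and removes its equation (N_4 <- 2·N_3 + 1).
N_5 = -2·N_4 + N_2 + 2  [with N_4=5, N_2=5]  = -3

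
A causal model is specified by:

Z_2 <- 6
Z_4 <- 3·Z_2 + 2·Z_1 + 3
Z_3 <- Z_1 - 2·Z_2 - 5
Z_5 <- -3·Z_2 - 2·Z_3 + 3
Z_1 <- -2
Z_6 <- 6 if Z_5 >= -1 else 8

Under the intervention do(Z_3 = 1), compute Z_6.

The intervention breaks the incoming arrows to Z_3: Z_3 <- Z_1 - 2·Z_2 - 5 no longer applies, and Z_3 = 1.
Z_5 = -3·Z_2 - 2·Z_3 + 3  [with Z_2=6, Z_3=1]  = -17
Z_6 = 6 if Z_5 >= -1 else 8  [with Z_5=-17]  = 8

8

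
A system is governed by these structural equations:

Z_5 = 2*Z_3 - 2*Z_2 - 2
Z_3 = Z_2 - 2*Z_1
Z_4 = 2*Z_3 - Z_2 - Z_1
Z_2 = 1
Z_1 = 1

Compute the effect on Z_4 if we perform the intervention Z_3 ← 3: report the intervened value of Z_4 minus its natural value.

8

The intervention breaks the incoming arrows to Z_3: Z_3 = Z_2 - 2*Z_1 no longer applies, and Z_3 = 3.
Z_4 = 2*Z_3 - Z_2 - Z_1  [with Z_3=3, Z_2=1, Z_1=1]  = 4
Without intervention: Z_3 = Z_2 - 2*Z_1  [with Z_2=1, Z_1=1]  = -1; Z_4 = 2*Z_3 - Z_2 - Z_1  [with Z_3=-1, Z_2=1, Z_1=1]  = -4.
Change = 4 − (-4) = 8.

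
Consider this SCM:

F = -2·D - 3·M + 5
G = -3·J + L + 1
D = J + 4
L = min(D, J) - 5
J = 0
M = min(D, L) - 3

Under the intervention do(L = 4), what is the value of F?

-6

The intervention breaks the incoming arrows to L: L = min(D, J) - 5 no longer applies, and L = 4.
D = J + 4  [with J=0]  = 4
M = min(D, L) - 3  [with D=4, L=4]  = 1
F = -2·D - 3·M + 5  [with D=4, M=1]  = -6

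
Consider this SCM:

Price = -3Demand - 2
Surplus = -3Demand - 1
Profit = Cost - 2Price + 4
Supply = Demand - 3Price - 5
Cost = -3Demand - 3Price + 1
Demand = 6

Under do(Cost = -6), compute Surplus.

-19

Under do(Cost=-6), the mechanism Cost = -3Demand - 3Price + 1 is discarded; Cost is fixed at -6.
Since Surplus is not a descendant of the intervened variable, it is unaffected.
Surplus = -3Demand - 1  [with Demand=6]  = -19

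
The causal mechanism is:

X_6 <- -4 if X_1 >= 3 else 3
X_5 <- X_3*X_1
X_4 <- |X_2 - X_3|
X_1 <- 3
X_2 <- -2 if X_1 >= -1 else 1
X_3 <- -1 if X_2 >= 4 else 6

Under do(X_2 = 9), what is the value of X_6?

-4

Under do(X_2=9), the mechanism X_2 <- -2 if X_1 >= -1 else 1 is discarded; X_2 is fixed at 9.
No directed path runs from X_2 to X_6, so X_6 keeps its natural value.
X_6 = -4 if X_1 >= 3 else 3  [with X_1=3]  = -4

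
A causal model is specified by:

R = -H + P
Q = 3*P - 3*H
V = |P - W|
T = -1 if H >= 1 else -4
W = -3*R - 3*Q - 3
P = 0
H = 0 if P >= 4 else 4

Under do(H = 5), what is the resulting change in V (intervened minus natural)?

12

Under do(H=5), the mechanism H = 0 if P >= 4 else 4 is discarded; H is fixed at 5.
R = -H + P  [with H=5, P=0]  = -5
Q = 3*P - 3*H  [with P=0, H=5]  = -15
W = -3*R - 3*Q - 3  [with R=-5, Q=-15]  = 57
V = |P - W|  [with P=0, W=57]  = 57
Without intervention: H = 0 if P >= 4 else 4  [with P=0]  = 4; R = -H + P  [with H=4, P=0]  = -4; Q = 3*P - 3*H  [with P=0, H=4]  = -12; W = -3*R - 3*Q - 3  [with R=-4, Q=-12]  = 45; V = |P - W|  [with P=0, W=45]  = 45.
Change = 57 − 45 = 12.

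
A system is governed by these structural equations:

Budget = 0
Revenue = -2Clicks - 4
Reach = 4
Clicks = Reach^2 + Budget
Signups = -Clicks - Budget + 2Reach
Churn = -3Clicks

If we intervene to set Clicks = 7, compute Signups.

The intervention breaks the incoming arrows to Clicks: Clicks = Reach^2 + Budget no longer applies, and Clicks = 7.
Signups = -Clicks - Budget + 2Reach  [with Clicks=7, Budget=0, Reach=4]  = 1

1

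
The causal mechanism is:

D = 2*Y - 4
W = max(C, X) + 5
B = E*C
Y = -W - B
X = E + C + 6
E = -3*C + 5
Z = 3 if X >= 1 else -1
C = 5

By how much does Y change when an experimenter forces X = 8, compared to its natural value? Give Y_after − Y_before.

-3

The intervention breaks the incoming arrows to X: X = E + C + 6 no longer applies, and X = 8.
E = -3*C + 5  [with C=5]  = -10
B = E*C  [with E=-10, C=5]  = -50
W = max(C, X) + 5  [with C=5, X=8]  = 13
Y = -W - B  [with W=13, B=-50]  = 37
Without intervention: E = -3*C + 5  [with C=5]  = -10; B = E*C  [with E=-10, C=5]  = -50; X = E + C + 6  [with E=-10, C=5]  = 1; W = max(C, X) + 5  [with C=5, X=1]  = 10; Y = -W - B  [with W=10, B=-50]  = 40.
Change = 37 − 40 = -3.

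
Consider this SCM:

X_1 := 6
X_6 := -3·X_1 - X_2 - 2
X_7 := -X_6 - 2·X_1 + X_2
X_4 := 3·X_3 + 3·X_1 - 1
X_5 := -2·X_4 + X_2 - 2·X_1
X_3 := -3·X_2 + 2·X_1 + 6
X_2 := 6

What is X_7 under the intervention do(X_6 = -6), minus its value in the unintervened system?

-20

Intervening sets X_6 = -6 and removes its equation (X_6 := -3·X_1 - X_2 - 2).
X_7 = -X_6 - 2·X_1 + X_2  [with X_6=-6, X_1=6, X_2=6]  = 0
Without intervention: X_6 = -3·X_1 - X_2 - 2  [with X_1=6, X_2=6]  = -26; X_7 = -X_6 - 2·X_1 + X_2  [with X_6=-26, X_1=6, X_2=6]  = 20.
Change = 0 − 20 = -20.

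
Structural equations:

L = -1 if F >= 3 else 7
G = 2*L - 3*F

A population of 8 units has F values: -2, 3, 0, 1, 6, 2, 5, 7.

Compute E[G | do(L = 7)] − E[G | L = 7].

Every unit gets L=7 under the intervention. G values become 20, 5, 14, 11, -4, 8, -1, -7; E[G|do(L=7)] = 5.75.
E[G|L=7] averages over only the 4 units with L=7 (F = -2, 0, 1, 2): G = 20, 14, 11, 8, mean 13.25.
Difference = 5.75 − 13.25 = -7.5.

-7.5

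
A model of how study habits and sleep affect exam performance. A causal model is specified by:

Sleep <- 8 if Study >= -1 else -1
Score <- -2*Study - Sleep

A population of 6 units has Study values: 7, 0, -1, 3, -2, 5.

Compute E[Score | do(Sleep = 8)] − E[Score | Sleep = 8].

1.6

Under do(Sleep=8), Sleep's equation is replaced by Sleep=8 for every unit. Per-unit Score: -22, -8, -6, -14, -4, -18. Mean = -12.
E[Score|Sleep=8] averages over only the 5 units with Sleep=8 (Study = 7, 0, -1, 3, 5): Score = -22, -8, -6, -14, -18, mean -13.6.
Difference = -12 − (-13.6) = 1.6.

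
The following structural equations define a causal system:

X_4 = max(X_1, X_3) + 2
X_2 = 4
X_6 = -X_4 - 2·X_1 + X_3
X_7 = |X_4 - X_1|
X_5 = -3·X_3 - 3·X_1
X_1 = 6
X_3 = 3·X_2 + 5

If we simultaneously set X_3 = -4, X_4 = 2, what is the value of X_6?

Setting X_3 = -4, X_4 = 2 by intervention discards those variables' equations.
X_6 = -X_4 - 2·X_1 + X_3  [with X_4=2, X_1=6, X_3=-4]  = -18

-18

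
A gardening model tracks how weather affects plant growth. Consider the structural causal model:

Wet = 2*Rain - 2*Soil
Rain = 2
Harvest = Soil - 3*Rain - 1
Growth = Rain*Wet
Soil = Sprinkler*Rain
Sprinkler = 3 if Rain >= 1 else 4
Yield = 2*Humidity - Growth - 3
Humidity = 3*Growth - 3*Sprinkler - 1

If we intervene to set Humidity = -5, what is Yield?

3

Intervening sets Humidity = -5 and removes its equation (Humidity = 3*Growth - 3*Sprinkler - 1).
Sprinkler = 3 if Rain >= 1 else 4  [with Rain=2]  = 3
Soil = Sprinkler*Rain  [with Sprinkler=3, Rain=2]  = 6
Wet = 2*Rain - 2*Soil  [with Rain=2, Soil=6]  = -8
Growth = Rain*Wet  [with Rain=2, Wet=-8]  = -16
Yield = 2*Humidity - Growth - 3  [with Humidity=-5, Growth=-16]  = 3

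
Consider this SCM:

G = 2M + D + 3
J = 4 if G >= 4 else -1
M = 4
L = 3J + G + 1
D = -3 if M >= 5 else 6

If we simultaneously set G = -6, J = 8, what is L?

Setting G = -6, J = 8 by intervention discards those variables' equations.
L = 3J + G + 1  [with J=8, G=-6]  = 19

19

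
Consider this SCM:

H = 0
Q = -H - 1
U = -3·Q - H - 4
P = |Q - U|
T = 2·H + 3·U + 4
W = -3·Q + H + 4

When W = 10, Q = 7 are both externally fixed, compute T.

The joint intervention fixes W = 10, Q = 7, removing each variable's own equation.
U = -3·Q - H - 4  [with Q=7, H=0]  = -25
T = 2·H + 3·U + 4  [with H=0, U=-25]  = -71

-71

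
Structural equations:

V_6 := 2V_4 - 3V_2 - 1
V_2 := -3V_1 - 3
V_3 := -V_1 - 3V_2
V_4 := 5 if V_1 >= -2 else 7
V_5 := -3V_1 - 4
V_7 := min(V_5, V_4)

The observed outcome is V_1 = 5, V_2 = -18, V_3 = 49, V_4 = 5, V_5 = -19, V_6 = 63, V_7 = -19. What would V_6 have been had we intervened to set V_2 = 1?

6

Under do(V_2=1), the mechanism V_2 := -3V_1 - 3 is discarded; V_2 is fixed at 1.
V_4 = 5 if V_1 >= -2 else 7  [with V_1=5]  = 5
V_6 = 2V_4 - 3V_2 - 1  [with V_4=5, V_2=1]  = 6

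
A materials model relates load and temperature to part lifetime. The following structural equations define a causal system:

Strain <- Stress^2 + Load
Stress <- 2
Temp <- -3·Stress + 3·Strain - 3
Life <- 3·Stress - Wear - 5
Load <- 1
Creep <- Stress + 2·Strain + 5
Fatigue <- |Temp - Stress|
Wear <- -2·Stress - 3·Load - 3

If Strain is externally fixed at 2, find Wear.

-10

The intervention breaks the incoming arrows to Strain: Strain <- Stress^2 + Load no longer applies, and Strain = 2.
No directed path runs from Strain to Wear, so Wear keeps its natural value.
Wear = -2·Stress - 3·Load - 3  [with Stress=2, Load=1]  = -10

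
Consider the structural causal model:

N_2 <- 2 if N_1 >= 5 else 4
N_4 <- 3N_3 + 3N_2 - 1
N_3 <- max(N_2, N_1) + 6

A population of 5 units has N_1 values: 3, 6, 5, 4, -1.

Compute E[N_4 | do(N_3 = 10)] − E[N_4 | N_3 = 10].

-2.4

Every unit gets N_3=10 under the intervention. N_4 values become 41, 35, 35, 41, 41; E[N_4|do(N_3=10)] = 38.6.
E[N_4|N_3=10] averages over only the 3 units with N_3=10 (N_1 = 3, 4, -1): N_4 = 41, 41, 41, mean 41.
Difference = 38.6 − 41 = -2.4.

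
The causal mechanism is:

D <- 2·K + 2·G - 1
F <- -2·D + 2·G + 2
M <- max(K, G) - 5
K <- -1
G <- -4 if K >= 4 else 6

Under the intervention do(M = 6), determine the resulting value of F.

The intervention breaks the incoming arrows to M: M <- max(K, G) - 5 no longer applies, and M = 6.
Since F is not a descendant of the intervened variable, it is unaffected.
G = -4 if K >= 4 else 6  [with K=-1]  = 6
D = 2·K + 2·G - 1  [with K=-1, G=6]  = 9
F = -2·D + 2·G + 2  [with D=9, G=6]  = -4

-4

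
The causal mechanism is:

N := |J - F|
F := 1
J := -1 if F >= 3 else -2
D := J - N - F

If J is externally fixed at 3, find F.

1

Under do(J=3), the mechanism J := -1 if F >= 3 else -2 is discarded; J is fixed at 3.
F is not downstream of the intervention, so its value is determined by the original equations.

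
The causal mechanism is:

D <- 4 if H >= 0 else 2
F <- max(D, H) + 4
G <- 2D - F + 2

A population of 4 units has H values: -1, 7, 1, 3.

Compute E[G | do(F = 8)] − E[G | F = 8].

-1

The intervention sets F=8 in all 4 units regardless of H. Recomputing G per unit gives -2, 2, 2, 2; average 1.
Conditioning on F=8 selects the 2 unit(s) with H ∈ {1, 3}. Their G values: 2, 2. Mean = 2.
Difference = 1 − 2 = -1.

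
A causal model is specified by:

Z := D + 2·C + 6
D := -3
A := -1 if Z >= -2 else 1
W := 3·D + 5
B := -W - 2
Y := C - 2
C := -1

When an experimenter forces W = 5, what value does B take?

-7

Intervening sets W = 5 and removes its equation (W := 3·D + 5).
B = -W - 2  [with W=5]  = -7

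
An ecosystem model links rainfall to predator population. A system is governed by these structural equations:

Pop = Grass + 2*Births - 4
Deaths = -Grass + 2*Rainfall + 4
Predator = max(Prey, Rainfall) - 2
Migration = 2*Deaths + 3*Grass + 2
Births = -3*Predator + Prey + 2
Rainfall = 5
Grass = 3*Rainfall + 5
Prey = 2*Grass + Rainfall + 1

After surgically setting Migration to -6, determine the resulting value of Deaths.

Intervening sets Migration = -6 and removes its equation (Migration = 2*Deaths + 3*Grass + 2).
Since Deaths is not a descendant of the intervened variable, it is unaffected.
Grass = 3*Rainfall + 5  [with Rainfall=5]  = 20
Deaths = -Grass + 2*Rainfall + 4  [with Grass=20, Rainfall=5]  = -6

-6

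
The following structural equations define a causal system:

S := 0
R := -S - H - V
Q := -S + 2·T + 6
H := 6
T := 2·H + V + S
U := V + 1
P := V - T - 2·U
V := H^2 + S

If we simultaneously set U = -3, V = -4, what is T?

8

Under do(U = -3, V = -4), each intervened variable's structural equation is replaced by its fixed value.
T = 2·H + V + S  [with H=6, V=-4, S=0]  = 8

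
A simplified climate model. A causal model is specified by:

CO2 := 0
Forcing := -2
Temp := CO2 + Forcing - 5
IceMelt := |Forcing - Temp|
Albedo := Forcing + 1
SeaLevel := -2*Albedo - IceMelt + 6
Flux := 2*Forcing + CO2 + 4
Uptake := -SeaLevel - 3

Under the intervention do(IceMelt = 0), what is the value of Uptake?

do(IceMelt=0) replaces the equation IceMelt := |Forcing - Temp| with the constant IceMelt = 0.
Albedo = Forcing + 1  [with Forcing=-2]  = -1
SeaLevel = -2*Albedo - IceMelt + 6  [with Albedo=-1, IceMelt=0]  = 8
Uptake = -SeaLevel - 3  [with SeaLevel=8]  = -11

-11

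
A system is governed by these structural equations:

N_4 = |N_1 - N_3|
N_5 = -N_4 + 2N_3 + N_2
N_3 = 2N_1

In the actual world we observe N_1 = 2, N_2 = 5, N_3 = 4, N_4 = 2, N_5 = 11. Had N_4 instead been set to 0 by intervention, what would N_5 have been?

13

Intervening sets N_4 = 0 and removes its equation (N_4 = |N_1 - N_3|).
N_3 = 2N_1  [with N_1=2]  = 4
N_5 = -N_4 + 2N_3 + N_2  [with N_4=0, N_3=4, N_2=5]  = 13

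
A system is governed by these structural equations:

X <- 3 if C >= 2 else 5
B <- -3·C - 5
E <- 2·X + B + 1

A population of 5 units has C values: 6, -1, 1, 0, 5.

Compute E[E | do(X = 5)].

-0.6

Under do(X=5), X's equation is replaced by X=5 for every unit. Per-unit E: -12, 9, 3, 6, -9. Mean = -0.6.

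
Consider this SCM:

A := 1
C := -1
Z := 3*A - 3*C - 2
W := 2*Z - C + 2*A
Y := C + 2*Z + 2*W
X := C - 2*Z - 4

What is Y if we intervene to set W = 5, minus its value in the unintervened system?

Intervening sets W = 5 and removes its equation (W := 2*Z - C + 2*A).
Z = 3*A - 3*C - 2  [with A=1, C=-1]  = 4
Y = C + 2*Z + 2*W  [with C=-1, Z=4, W=5]  = 17
Without intervention: Z = 3*A - 3*C - 2  [with A=1, C=-1]  = 4; W = 2*Z - C + 2*A  [with Z=4, C=-1, A=1]  = 11; Y = C + 2*Z + 2*W  [with C=-1, Z=4, W=11]  = 29.
Change = 17 − 29 = -12.

-12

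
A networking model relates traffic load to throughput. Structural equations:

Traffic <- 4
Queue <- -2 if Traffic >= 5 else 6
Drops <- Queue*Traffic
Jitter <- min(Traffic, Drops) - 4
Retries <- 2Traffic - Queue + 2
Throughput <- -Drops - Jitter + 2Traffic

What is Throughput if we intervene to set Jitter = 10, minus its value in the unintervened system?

The intervention breaks the incoming arrows to Jitter: Jitter <- min(Traffic, Drops) - 4 no longer applies, and Jitter = 10.
Queue = -2 if Traffic >= 5 else 6  [with Traffic=4]  = 6
Drops = Queue*Traffic  [with Queue=6, Traffic=4]  = 24
Throughput = -Drops - Jitter + 2Traffic  [with Drops=24, Jitter=10, Traffic=4]  = -26
Without intervention: Queue = -2 if Traffic >= 5 else 6  [with Traffic=4]  = 6; Drops = Queue*Traffic  [with Queue=6, Traffic=4]  = 24; Jitter = min(Traffic, Drops) - 4  [with Traffic=4, Drops=24]  = 0; Throughput = -Drops - Jitter + 2Traffic  [with Drops=24, Jitter=0, Traffic=4]  = -16.
Change = -26 − (-16) = -10.

-10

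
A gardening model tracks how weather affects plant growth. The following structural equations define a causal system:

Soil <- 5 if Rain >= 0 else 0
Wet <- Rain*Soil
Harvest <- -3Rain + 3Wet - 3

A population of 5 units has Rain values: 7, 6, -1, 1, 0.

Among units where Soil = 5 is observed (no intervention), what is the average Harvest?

Conditioning on Soil=5 selects the 4 unit(s) with Rain ∈ {7, 6, 1, 0}. Their Harvest values: 81, 69, 9, -3. Mean = 39.

39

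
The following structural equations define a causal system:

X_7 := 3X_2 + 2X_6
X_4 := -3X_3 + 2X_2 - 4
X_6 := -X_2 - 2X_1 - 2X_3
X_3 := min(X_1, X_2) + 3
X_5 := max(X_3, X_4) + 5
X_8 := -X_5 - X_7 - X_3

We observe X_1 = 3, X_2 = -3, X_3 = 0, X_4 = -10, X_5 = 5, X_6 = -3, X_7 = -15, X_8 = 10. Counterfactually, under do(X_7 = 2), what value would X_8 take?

do(X_7=2) replaces the equation X_7 := 3X_2 + 2X_6 with the constant X_7 = 2.
X_3 = min(X_1, X_2) + 3  [with X_1=3, X_2=-3]  = 0
X_4 = -3X_3 + 2X_2 - 4  [with X_3=0, X_2=-3]  = -10
X_5 = max(X_3, X_4) + 5  [with X_3=0, X_4=-10]  = 5
X_8 = -X_5 - X_7 - X_3  [with X_5=5, X_7=2, X_3=0]  = -7

-7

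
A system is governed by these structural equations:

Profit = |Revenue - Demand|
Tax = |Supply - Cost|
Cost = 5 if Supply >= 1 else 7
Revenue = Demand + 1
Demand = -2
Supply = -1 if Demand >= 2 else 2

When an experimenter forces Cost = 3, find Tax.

do(Cost=3) replaces the equation Cost = 5 if Supply >= 1 else 7 with the constant Cost = 3.
Supply = -1 if Demand >= 2 else 2  [with Demand=-2]  = 2
Tax = |Supply - Cost|  [with Supply=2, Cost=3]  = 1

1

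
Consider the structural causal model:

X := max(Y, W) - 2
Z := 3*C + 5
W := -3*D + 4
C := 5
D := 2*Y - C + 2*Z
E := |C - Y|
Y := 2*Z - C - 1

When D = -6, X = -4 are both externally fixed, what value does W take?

Setting D = -6, X = -4 by intervention discards those variables' equations.
W = -3*D + 4  [with D=-6]  = 22

22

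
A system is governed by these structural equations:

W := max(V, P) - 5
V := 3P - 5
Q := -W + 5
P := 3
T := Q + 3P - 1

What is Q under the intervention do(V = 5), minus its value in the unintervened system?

-1

Under do(V=5), the mechanism V := 3P - 5 is discarded; V is fixed at 5.
W = max(V, P) - 5  [with V=5, P=3]  = 0
Q = -W + 5  [with W=0]  = 5
Without intervention: V = 3P - 5  [with P=3]  = 4; W = max(V, P) - 5  [with V=4, P=3]  = -1; Q = -W + 5  [with W=-1]  = 6.
Change = 5 − 6 = -1.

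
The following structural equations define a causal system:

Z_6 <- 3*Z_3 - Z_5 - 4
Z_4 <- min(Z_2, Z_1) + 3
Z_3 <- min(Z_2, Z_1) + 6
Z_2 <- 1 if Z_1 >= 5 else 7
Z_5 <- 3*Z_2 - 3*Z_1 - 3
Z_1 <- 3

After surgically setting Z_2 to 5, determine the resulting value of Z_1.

Under do(Z_2=5), the mechanism Z_2 <- 1 if Z_1 >= 5 else 7 is discarded; Z_2 is fixed at 5.
Z_1 is not downstream of the intervention, so its value is determined by the original equations.

3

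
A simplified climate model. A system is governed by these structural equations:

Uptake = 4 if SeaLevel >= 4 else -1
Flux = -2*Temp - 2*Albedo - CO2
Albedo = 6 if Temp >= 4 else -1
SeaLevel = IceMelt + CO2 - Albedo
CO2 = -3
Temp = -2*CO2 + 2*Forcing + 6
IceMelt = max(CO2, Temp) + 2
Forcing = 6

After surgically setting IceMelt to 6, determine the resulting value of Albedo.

Intervening sets IceMelt = 6 and removes its equation (IceMelt = max(CO2, Temp) + 2).
No directed path runs from IceMelt to Albedo, so Albedo keeps its natural value.
Temp = -2*CO2 + 2*Forcing + 6  [with CO2=-3, Forcing=6]  = 24
Albedo = 6 if Temp >= 4 else -1  [with Temp=24]  = 6

6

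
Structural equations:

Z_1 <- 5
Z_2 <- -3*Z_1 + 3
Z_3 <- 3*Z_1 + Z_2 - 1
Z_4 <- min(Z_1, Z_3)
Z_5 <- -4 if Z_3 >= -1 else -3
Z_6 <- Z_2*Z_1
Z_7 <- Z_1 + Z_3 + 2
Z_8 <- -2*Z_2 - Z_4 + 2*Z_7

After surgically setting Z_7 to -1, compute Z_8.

20

do(Z_7=-1) replaces the equation Z_7 <- Z_1 + Z_3 + 2 with the constant Z_7 = -1.
Z_2 = -3*Z_1 + 3  [with Z_1=5]  = -12
Z_3 = 3*Z_1 + Z_2 - 1  [with Z_1=5, Z_2=-12]  = 2
Z_4 = min(Z_1, Z_3)  [with Z_1=5, Z_3=2]  = 2
Z_8 = -2*Z_2 - Z_4 + 2*Z_7  [with Z_2=-12, Z_4=2, Z_7=-1]  = 20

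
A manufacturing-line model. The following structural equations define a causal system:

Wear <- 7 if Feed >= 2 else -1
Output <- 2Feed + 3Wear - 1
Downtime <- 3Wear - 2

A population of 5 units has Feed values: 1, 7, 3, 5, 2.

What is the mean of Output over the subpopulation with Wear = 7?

28.5

Observing Wear=7 restricts to units where Wear's equation naturally yields 7: Feed ∈ {7, 3, 5, 2}. In that subpopulation Output = 34, 26, 30, 24, mean 28.5.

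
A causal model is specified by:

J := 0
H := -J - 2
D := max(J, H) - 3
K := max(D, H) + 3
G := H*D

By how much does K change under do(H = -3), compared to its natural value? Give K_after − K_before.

Under do(H=-3), the mechanism H := -J - 2 is discarded; H is fixed at -3.
D = max(J, H) - 3  [with J=0, H=-3]  = -3
K = max(D, H) + 3  [with D=-3, H=-3]  = 0
Without intervention: H = -J - 2  [with J=0]  = -2; D = max(J, H) - 3  [with J=0, H=-2]  = -3; K = max(D, H) + 3  [with D=-3, H=-2]  = 1.
Change = 0 − 1 = -1.

-1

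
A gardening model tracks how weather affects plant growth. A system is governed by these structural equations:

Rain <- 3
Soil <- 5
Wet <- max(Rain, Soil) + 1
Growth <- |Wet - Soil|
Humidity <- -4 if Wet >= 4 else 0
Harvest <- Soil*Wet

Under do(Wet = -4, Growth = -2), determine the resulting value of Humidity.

0

Setting Wet = -4, Growth = -2 by intervention discards those variables' equations.
Humidity = -4 if Wet >= 4 else 0  [with Wet=-4]  = 0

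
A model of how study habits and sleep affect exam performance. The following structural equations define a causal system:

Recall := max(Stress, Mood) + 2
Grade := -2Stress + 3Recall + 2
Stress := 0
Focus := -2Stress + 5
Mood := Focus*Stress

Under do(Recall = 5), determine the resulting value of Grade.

Intervening sets Recall = 5 and removes its equation (Recall := max(Stress, Mood) + 2).
Grade = -2Stress + 3Recall + 2  [with Stress=0, Recall=5]  = 17

17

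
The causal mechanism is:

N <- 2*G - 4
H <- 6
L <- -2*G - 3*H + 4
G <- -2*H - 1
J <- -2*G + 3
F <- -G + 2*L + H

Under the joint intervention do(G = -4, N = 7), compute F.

-2

The joint intervention fixes G = -4, N = 7, removing each variable's own equation.
L = -2*G - 3*H + 4  [with G=-4, H=6]  = -6
F = -G + 2*L + H  [with G=-4, L=-6, H=6]  = -2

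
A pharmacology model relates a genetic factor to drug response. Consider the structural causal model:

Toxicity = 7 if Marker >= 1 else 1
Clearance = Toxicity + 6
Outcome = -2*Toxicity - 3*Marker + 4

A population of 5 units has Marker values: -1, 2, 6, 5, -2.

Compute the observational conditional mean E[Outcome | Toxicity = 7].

E[Outcome|Toxicity=7] averages over only the 3 units with Toxicity=7 (Marker = 2, 6, 5): Outcome = -16, -28, -25, mean -23.

-23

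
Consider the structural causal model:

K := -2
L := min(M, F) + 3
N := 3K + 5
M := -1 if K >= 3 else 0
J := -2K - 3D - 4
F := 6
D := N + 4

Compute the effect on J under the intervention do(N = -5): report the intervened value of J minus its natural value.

12

do(N=-5) replaces the equation N := 3K + 5 with the constant N = -5.
D = N + 4  [with N=-5]  = -1
J = -2K - 3D - 4  [with K=-2, D=-1]  = 3
Without intervention: N = 3K + 5  [with K=-2]  = -1; D = N + 4  [with N=-1]  = 3; J = -2K - 3D - 4  [with K=-2, D=3]  = -9.
Change = 3 − (-9) = 12.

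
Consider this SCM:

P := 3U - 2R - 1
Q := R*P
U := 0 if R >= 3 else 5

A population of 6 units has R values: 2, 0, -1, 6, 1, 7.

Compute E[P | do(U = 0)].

Under do(U=0), U's equation is replaced by U=0 for every unit. Per-unit P: -5, -1, 1, -13, -3, -15. Mean = -6.

-6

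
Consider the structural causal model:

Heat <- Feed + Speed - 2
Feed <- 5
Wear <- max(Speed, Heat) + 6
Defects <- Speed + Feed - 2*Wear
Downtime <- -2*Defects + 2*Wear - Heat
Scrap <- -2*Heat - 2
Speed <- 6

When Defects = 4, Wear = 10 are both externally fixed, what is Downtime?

3

Setting Defects = 4, Wear = 10 by intervention discards those variables' equations.
Heat = Feed + Speed - 2  [with Feed=5, Speed=6]  = 9
Downtime = -2*Defects + 2*Wear - Heat  [with Defects=4, Wear=10, Heat=9]  = 3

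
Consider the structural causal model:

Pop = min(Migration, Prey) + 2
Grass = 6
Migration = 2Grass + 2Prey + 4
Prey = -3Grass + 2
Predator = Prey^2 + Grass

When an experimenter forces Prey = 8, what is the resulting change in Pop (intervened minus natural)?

24

do(Prey=8) replaces the equation Prey = -3Grass + 2 with the constant Prey = 8.
Migration = 2Grass + 2Prey + 4  [with Grass=6, Prey=8]  = 32
Pop = min(Migration, Prey) + 2  [with Migration=32, Prey=8]  = 10
Without intervention: Prey = -3Grass + 2  [with Grass=6]  = -16; Migration = 2Grass + 2Prey + 4  [with Grass=6, Prey=-16]  = -16; Pop = min(Migration, Prey) + 2  [with Migration=-16, Prey=-16]  = -14.
Change = 10 − (-14) = 24.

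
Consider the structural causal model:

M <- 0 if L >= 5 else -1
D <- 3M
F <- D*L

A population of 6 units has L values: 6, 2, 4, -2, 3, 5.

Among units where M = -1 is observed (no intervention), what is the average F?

E[F|M=-1] averages over only the 4 units with M=-1 (L = 2, 4, -2, 3): F = -6, -12, 6, -9, mean -5.25.

-5.25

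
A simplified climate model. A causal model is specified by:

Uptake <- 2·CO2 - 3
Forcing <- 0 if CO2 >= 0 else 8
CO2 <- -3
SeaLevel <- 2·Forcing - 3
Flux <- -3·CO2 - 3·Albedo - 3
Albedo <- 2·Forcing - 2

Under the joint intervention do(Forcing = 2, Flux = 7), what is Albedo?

2

Under do(Forcing = 2, Flux = 7), each intervened variable's structural equation is replaced by its fixed value.
Albedo = 2·Forcing - 2  [with Forcing=2]  = 2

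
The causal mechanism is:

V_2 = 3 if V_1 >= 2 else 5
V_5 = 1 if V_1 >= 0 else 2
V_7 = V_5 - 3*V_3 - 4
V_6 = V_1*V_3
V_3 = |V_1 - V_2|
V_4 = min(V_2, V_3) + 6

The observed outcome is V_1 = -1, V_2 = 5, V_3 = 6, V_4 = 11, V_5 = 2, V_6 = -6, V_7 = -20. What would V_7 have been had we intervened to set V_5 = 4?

Under do(V_5=4), the mechanism V_5 = 1 if V_1 >= 0 else 2 is discarded; V_5 is fixed at 4.
V_2 = 3 if V_1 >= 2 else 5  [with V_1=-1]  = 5
V_3 = |V_1 - V_2|  [with V_1=-1, V_2=5]  = 6
V_7 = V_5 - 3*V_3 - 4  [with V_5=4, V_3=6]  = -18

-18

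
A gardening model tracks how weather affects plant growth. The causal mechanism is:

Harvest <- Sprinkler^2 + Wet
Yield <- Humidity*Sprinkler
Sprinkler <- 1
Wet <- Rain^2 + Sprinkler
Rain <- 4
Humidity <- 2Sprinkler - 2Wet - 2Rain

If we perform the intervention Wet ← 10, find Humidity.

-26

The intervention breaks the incoming arrows to Wet: Wet <- Rain^2 + Sprinkler no longer applies, and Wet = 10.
Humidity = 2Sprinkler - 2Wet - 2Rain  [with Sprinkler=1, Wet=10, Rain=4]  = -26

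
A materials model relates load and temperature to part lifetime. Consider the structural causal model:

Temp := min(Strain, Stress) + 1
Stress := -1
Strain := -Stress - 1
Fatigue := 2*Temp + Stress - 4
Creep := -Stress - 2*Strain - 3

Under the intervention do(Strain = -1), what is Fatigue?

-5

do(Strain=-1) replaces the equation Strain := -Stress - 1 with the constant Strain = -1.
Temp = min(Strain, Stress) + 1  [with Strain=-1, Stress=-1]  = 0
Fatigue = 2*Temp + Stress - 4  [with Temp=0, Stress=-1]  = -5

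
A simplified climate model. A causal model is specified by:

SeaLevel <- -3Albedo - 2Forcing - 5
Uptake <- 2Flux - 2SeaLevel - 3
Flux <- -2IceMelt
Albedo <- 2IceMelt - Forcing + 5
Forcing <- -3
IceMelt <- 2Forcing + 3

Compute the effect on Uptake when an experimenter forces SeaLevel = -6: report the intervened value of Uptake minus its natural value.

2

Under do(SeaLevel=-6), the mechanism SeaLevel <- -3Albedo - 2Forcing - 5 is discarded; SeaLevel is fixed at -6.
IceMelt = 2Forcing + 3  [with Forcing=-3]  = -3
Flux = -2IceMelt  [with IceMelt=-3]  = 6
Uptake = 2Flux - 2SeaLevel - 3  [with Flux=6, SeaLevel=-6]  = 21
Without intervention: IceMelt = 2Forcing + 3  [with Forcing=-3]  = -3; Albedo = 2IceMelt - Forcing + 5  [with IceMelt=-3, Forcing=-3]  = 2; SeaLevel = -3Albedo - 2Forcing - 5  [with Albedo=2, Forcing=-3]  = -5; Flux = -2IceMelt  [with IceMelt=-3]  = 6; Uptake = 2Flux - 2SeaLevel - 3  [with Flux=6, SeaLevel=-5]  = 19.
Change = 21 − 19 = 2.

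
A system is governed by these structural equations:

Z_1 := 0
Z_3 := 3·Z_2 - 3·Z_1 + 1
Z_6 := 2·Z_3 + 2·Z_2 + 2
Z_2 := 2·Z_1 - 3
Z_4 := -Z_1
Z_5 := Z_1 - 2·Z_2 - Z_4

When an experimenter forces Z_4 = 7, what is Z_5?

Intervening sets Z_4 = 7 and removes its equation (Z_4 := -Z_1).
Z_2 = 2·Z_1 - 3  [with Z_1=0]  = -3
Z_5 = Z_1 - 2·Z_2 - Z_4  [with Z_1=0, Z_2=-3, Z_4=7]  = -1

-1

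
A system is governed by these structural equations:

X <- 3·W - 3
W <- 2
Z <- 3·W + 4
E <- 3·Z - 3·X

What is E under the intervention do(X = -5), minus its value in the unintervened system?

The intervention breaks the incoming arrows to X: X <- 3·W - 3 no longer applies, and X = -5.
Z = 3·W + 4  [with W=2]  = 10
E = 3·Z - 3·X  [with Z=10, X=-5]  = 45
Without intervention: Z = 3·W + 4  [with W=2]  = 10; X = 3·W - 3  [with W=2]  = 3; E = 3·Z - 3·X  [with Z=10, X=3]  = 21.
Change = 45 − 21 = 24.

24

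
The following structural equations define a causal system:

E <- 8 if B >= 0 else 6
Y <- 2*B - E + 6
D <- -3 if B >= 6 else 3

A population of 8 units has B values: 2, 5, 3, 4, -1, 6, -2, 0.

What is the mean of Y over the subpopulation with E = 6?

Conditioning on E=6 selects the 2 unit(s) with B ∈ {-1, -2}. Their Y values: -2, -4. Mean = -3.

-3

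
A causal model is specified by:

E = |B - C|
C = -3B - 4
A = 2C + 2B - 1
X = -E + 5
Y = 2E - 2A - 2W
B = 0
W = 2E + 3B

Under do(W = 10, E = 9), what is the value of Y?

Setting W = 10, E = 9 by intervention discards those variables' equations.
C = -3B - 4  [with B=0]  = -4
A = 2C + 2B - 1  [with C=-4, B=0]  = -9
Y = 2E - 2A - 2W  [with E=9, A=-9, W=10]  = 16

16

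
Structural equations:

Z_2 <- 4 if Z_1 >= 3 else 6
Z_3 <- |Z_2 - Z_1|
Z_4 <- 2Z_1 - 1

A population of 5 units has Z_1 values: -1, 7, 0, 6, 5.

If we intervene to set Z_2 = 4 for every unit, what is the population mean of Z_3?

3

Under do(Z_2=4), Z_2's equation is replaced by Z_2=4 for every unit. Per-unit Z_3: 5, 3, 4, 2, 1. Mean = 3.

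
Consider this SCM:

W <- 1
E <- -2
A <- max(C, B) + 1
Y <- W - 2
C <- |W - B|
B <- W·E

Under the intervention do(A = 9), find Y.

-1

do(A=9) replaces the equation A <- max(C, B) + 1 with the constant A = 9.
Since Y is not a descendant of the intervened variable, it is unaffected.
Y = W - 2  [with W=1]  = -1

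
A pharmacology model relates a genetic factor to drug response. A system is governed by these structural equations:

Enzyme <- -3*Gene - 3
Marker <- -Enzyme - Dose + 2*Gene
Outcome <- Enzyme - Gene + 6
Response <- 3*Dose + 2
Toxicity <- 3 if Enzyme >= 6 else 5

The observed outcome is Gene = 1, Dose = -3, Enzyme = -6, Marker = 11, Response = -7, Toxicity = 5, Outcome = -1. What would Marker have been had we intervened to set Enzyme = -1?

The intervention breaks the incoming arrows to Enzyme: Enzyme <- -3*Gene - 3 no longer applies, and Enzyme = -1.
Marker = -Enzyme - Dose + 2*Gene  [with Enzyme=-1, Dose=-3, Gene=1]  = 6

6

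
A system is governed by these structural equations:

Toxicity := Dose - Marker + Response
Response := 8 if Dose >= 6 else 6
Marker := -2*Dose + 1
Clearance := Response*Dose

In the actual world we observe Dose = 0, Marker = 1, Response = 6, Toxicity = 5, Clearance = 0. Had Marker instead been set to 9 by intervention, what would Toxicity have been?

-3

Under do(Marker=9), the mechanism Marker := -2*Dose + 1 is discarded; Marker is fixed at 9.
Response = 8 if Dose >= 6 else 6  [with Dose=0]  = 6
Toxicity = Dose - Marker + Response  [with Dose=0, Marker=9, Response=6]  = -3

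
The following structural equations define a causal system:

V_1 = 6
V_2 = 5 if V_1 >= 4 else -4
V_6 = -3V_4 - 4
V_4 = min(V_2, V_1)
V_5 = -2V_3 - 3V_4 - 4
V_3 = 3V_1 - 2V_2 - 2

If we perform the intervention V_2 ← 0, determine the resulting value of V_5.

do(V_2=0) replaces the equation V_2 = 5 if V_1 >= 4 else -4 with the constant V_2 = 0.
V_3 = 3V_1 - 2V_2 - 2  [with V_1=6, V_2=0]  = 16
V_4 = min(V_2, V_1)  [with V_2=0, V_1=6]  = 0
V_5 = -2V_3 - 3V_4 - 4  [with V_3=16, V_4=0]  = -36

-36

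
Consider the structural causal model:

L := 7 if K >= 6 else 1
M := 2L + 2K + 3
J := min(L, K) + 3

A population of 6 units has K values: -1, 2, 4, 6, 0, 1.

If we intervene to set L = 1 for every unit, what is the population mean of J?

Every unit gets L=1 under the intervention. J values become 2, 4, 4, 4, 3, 4; E[J|do(L=1)] = 3.5.

3.5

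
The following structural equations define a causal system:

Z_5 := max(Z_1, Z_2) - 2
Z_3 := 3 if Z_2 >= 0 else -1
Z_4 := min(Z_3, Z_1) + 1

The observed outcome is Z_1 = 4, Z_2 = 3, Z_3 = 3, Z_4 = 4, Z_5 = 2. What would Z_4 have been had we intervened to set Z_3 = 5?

5

The intervention breaks the incoming arrows to Z_3: Z_3 := 3 if Z_2 >= 0 else -1 no longer applies, and Z_3 = 5.
Z_4 = min(Z_3, Z_1) + 1  [with Z_3=5, Z_1=4]  = 5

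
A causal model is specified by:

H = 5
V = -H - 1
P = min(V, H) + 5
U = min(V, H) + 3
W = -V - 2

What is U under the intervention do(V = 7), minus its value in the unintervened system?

Under do(V=7), the mechanism V = -H - 1 is discarded; V is fixed at 7.
U = min(V, H) + 3  [with V=7, H=5]  = 8
Without intervention: V = -H - 1  [with H=5]  = -6; U = min(V, H) + 3  [with V=-6, H=5]  = -3.
Change = 8 − (-3) = 11.

11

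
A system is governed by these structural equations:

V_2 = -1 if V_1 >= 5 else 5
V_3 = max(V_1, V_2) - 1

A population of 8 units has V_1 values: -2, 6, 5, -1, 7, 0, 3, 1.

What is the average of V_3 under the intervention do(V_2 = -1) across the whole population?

The intervention sets V_2=-1 in all 8 units regardless of V_1. Recomputing V_3 per unit gives -2, 5, 4, -2, 6, -1, 2, 0; average 1.5.

1.5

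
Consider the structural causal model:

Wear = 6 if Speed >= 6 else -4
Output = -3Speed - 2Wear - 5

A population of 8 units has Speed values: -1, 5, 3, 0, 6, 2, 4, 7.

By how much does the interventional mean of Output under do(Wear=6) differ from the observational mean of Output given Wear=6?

9.75

The intervention sets Wear=6 in all 8 units regardless of Speed. Recomputing Output per unit gives -14, -32, -26, -17, -35, -23, -29, -38; average -26.75.
Conditioning on Wear=6 selects the 2 unit(s) with Speed ∈ {6, 7}. Their Output values: -35, -38. Mean = -36.5.
Difference = -26.75 − (-36.5) = 9.75.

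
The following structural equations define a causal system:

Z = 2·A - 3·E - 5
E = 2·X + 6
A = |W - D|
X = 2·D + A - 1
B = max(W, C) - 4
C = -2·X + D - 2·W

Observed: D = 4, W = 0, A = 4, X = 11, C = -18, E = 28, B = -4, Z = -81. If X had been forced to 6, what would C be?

-8

Intervening sets X = 6 and removes its equation (X = 2·D + A - 1).
C = -2·X + D - 2·W  [with X=6, D=4, W=0]  = -8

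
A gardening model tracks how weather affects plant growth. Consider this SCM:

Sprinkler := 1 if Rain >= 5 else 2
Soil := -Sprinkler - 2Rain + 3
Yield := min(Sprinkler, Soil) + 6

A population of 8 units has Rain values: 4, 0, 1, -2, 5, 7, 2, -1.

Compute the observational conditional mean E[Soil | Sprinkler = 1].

-10

Observing Sprinkler=1 restricts to units where Sprinkler's equation naturally yields 1: Rain ∈ {5, 7}. In that subpopulation Soil = -8, -12, mean -10.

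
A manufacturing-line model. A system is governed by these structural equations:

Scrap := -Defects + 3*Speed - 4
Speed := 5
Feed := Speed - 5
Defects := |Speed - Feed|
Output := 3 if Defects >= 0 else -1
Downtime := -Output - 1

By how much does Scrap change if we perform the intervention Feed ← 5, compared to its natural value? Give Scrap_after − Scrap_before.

Under do(Feed=5), the mechanism Feed := Speed - 5 is discarded; Feed is fixed at 5.
Defects = |Speed - Feed|  [with Speed=5, Feed=5]  = 0
Scrap = -Defects + 3*Speed - 4  [with Defects=0, Speed=5]  = 11
Without intervention: Feed = Speed - 5  [with Speed=5]  = 0; Defects = |Speed - Feed|  [with Speed=5, Feed=0]  = 5; Scrap = -Defects + 3*Speed - 4  [with Defects=5, Speed=5]  = 6.
Change = 11 − 6 = 5.

5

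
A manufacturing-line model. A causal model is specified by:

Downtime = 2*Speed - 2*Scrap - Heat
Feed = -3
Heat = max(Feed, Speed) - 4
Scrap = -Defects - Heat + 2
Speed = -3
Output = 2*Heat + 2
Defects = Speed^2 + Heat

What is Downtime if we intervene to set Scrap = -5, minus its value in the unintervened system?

Under do(Scrap=-5), the mechanism Scrap = -Defects - Heat + 2 is discarded; Scrap is fixed at -5.
Heat = max(Feed, Speed) - 4  [with Feed=-3, Speed=-3]  = -7
Downtime = 2*Speed - 2*Scrap - Heat  [with Speed=-3, Scrap=-5, Heat=-7]  = 11
Without intervention: Heat = max(Feed, Speed) - 4  [with Feed=-3, Speed=-3]  = -7; Defects = Speed^2 + Heat  [with Speed=-3, Heat=-7]  = 2; Scrap = -Defects - Heat + 2  [with Defects=2, Heat=-7]  = 7; Downtime = 2*Speed - 2*Scrap - Heat  [with Speed=-3, Scrap=7, Heat=-7]  = -13.
Change = 11 − (-13) = 24.

24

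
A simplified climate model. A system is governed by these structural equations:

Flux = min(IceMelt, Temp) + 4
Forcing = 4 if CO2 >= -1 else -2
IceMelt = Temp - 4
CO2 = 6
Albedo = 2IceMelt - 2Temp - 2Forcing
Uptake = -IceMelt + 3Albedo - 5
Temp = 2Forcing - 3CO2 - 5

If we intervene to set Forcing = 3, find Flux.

Under do(Forcing=3), the mechanism Forcing = 4 if CO2 >= -1 else -2 is discarded; Forcing is fixed at 3.
Temp = 2Forcing - 3CO2 - 5  [with Forcing=3, CO2=6]  = -17
IceMelt = Temp - 4  [with Temp=-17]  = -21
Flux = min(IceMelt, Temp) + 4  [with IceMelt=-21, Temp=-17]  = -17

-17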